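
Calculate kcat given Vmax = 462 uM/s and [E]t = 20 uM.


kcat = Vmax / [E]t
kcat = 462 / 20
kcat = 23.1 s^-1

23.1 s^-1


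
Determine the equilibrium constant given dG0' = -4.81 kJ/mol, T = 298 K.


Keq = exp(-dG0 * 1000 / (R * T))
Keq = exp(-(-4.81) * 1000 / (8.314 * 298))
Keq = 6.9686

6.9686


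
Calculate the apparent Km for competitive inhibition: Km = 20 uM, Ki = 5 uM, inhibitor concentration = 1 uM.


Km_app = Km * (1 + [I]/Ki)
Km_app = 20 * (1 + 1/5)
Km_app = 24.0 uM

24.0 uM


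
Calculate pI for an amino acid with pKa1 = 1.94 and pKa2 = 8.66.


pI = (pKa1 + pKa2) / 2
pI = (1.94 + 8.66) / 2
pI = 5.3

5.3


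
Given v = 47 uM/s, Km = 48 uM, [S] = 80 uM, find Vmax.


Vmax = v * (Km + [S]) / [S]
Vmax = 47 * (48 + 80) / 80
Vmax = 75.2 uM/s

75.2 uM/s


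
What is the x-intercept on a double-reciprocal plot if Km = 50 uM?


x-intercept = -1/Km
= -1/50
= -0.02 1/uM

-0.02 1/uM


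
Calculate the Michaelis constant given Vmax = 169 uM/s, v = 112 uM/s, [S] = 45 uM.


Km = [S] * (Vmax - v) / v
Km = 45 * (169 - 112) / 112
Km = 22.9018 uM

22.9018 uM


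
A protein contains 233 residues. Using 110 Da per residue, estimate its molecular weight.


MW = n_residues * 110 Da
MW = 233 * 110
MW = 25630 Da

25630 Da


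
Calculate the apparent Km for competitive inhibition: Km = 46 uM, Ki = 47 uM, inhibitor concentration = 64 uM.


Km_app = Km * (1 + [I]/Ki)
Km_app = 46 * (1 + 64/47)
Km_app = 108.6383 uM

108.6383 uM


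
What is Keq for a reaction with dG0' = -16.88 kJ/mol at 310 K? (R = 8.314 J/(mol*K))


Keq = exp(-dG0 * 1000 / (R * T))
Keq = exp(-(-16.88) * 1000 / (8.314 * 310))
Keq = 698.8165

698.8165


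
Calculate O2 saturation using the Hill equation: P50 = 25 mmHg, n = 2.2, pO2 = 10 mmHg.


Y = pO2^n / (P50^n + pO2^n)
Y = 10^2.2 / (25^2.2 + 10^2.2)
Y = 11.75%

11.75%


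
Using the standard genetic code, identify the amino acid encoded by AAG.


Standard genetic code lookup.
Codon AAG -> Lys

Lys


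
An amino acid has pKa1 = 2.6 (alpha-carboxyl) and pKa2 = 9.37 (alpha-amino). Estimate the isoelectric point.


pI = (pKa1 + pKa2) / 2
pI = (2.6 + 9.37) / 2
pI = 5.985

5.985


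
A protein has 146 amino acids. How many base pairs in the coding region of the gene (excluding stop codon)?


Each amino acid = 1 codon = 3 bp
bp = 146 * 3 = 438 bp

438 bp


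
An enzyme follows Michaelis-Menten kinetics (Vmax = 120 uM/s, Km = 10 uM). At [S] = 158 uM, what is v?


v = Vmax * [S] / (Km + [S])
v = 120 * 158 / (10 + 158)
v = 112.8571 uM/s

112.8571 uM/s


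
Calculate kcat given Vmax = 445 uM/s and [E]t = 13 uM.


kcat = Vmax / [E]t
kcat = 445 / 13
kcat = 34.2308 s^-1

34.2308 s^-1


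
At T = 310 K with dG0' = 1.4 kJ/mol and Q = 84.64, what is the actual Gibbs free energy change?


dG = dG0' + RT * ln(Q) / 1000
dG = 1.4 + 8.314 * 310 * ln(84.64) / 1000
dG = 12.8393 kJ/mol

12.8393 kJ/mol


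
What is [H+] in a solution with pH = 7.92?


[H+] = 10^(-pH)
[H+] = 10^(-7.92)
[H+] = 1.202e-08 M

1.202e-08 M


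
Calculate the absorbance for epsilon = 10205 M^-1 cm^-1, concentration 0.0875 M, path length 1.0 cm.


A = epsilon * c * l
A = 10205 * 0.0875 * 1.0
A = 892.9375

892.9375


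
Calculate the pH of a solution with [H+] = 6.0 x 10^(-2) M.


pH = -log10([H+])
pH = -log10(6.0 x 10^(-2))
pH = 1.2218

1.2218


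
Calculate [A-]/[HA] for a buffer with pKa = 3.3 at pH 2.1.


[A-]/[HA] = 10^(pH - pKa)
= 10^(2.1 - 3.3)
= 0.0631

0.0631


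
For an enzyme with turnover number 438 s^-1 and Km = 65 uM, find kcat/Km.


Catalytic efficiency = kcat / Km
= 438 / 65
= 6.7385 uM^-1*s^-1

6.7385 uM^-1*s^-1


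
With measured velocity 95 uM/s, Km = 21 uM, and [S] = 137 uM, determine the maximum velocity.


Vmax = v * (Km + [S]) / [S]
Vmax = 95 * (21 + 137) / 137
Vmax = 109.562 uM/s

109.562 uM/s


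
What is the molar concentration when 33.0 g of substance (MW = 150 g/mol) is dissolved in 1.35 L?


C = (mass / MW) / volume
C = (33.0 / 150) / 1.35
C = 0.163 M

0.163 M


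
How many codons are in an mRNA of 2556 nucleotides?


codons = nucleotides / 3
codons = 2556 / 3 = 852

852


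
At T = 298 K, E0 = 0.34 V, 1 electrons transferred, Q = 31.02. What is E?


E = E0 - (RT/nF) * ln(Q)
E = 0.34 - (8.314 * 298 / (1 * 96485)) * ln(31.02)
E = 0.2518 V

0.2518 V


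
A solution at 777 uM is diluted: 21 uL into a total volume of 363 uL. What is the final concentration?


C2 = C1 * V1 / V2
C2 = 777 * 21 / 363
C2 = 44.9504 uM

44.9504 uM


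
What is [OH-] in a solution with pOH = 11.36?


[OH-] = 10^(-pOH)
[OH-] = 10^(-11.36)
[OH-] = 4.365e-12 M

4.365e-12 M


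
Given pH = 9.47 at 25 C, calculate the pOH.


pOH = 14 - pH
pOH = 14 - 9.47
pOH = 4.53

4.53


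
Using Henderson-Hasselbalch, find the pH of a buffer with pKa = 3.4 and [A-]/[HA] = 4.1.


pH = pKa + log10([A-]/[HA])
pH = 3.4 + log10(4.1)
pH = 4.0128

4.0128


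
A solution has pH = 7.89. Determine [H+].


[H+] = 10^(-pH)
[H+] = 10^(-7.89)
[H+] = 1.288e-08 M

1.288e-08 M


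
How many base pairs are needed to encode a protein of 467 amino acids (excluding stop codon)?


Each amino acid = 1 codon = 3 bp
bp = 467 * 3 = 1401 bp

1401 bp


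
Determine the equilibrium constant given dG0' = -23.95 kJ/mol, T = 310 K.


Keq = exp(-dG0 * 1000 / (R * T))
Keq = exp(-(-23.95) * 1000 / (8.314 * 310))
Keq = 10856.5776

10856.5776


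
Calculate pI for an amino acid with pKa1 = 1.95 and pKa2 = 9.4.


pI = (pKa1 + pKa2) / 2
pI = (1.95 + 9.4) / 2
pI = 5.675

5.675


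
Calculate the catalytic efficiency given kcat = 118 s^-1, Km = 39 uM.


Catalytic efficiency = kcat / Km
= 118 / 39
= 3.0256 uM^-1*s^-1

3.0256 uM^-1*s^-1


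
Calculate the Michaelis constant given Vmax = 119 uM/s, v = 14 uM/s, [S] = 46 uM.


Km = [S] * (Vmax - v) / v
Km = 46 * (119 - 14) / 14
Km = 345.0 uM

345.0 uM


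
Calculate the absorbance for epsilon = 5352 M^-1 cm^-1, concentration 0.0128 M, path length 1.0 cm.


A = epsilon * c * l
A = 5352 * 0.0128 * 1.0
A = 68.5056

68.5056


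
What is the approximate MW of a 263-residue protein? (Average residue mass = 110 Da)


MW = n_residues * 110 Da
MW = 263 * 110
MW = 28930 Da

28930 Da


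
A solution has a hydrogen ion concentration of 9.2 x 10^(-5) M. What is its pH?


pH = -log10([H+])
pH = -log10(9.2 x 10^(-5))
pH = 4.0362

4.0362


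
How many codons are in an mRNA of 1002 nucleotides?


codons = nucleotides / 3
codons = 1002 / 3 = 334

334


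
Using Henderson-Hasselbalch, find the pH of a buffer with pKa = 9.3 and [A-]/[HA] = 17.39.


pH = pKa + log10([A-]/[HA])
pH = 9.3 + log10(17.39)
pH = 10.5403

10.5403


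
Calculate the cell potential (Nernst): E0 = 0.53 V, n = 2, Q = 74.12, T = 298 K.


E = E0 - (RT/nF) * ln(Q)
E = 0.53 - (8.314 * 298 / (2 * 96485)) * ln(74.12)
E = 0.4747 V

0.4747 V


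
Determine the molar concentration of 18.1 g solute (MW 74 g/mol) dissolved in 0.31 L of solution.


C = (mass / MW) / volume
C = (18.1 / 74) / 0.31
C = 0.789 M

0.789 M


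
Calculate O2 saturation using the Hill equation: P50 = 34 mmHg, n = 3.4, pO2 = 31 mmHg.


Y = pO2^n / (P50^n + pO2^n)
Y = 31^3.4 / (34^3.4 + 31^3.4)
Y = 42.21%

42.21%


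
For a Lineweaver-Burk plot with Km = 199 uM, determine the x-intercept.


x-intercept = -1/Km
= -1/199
= -0.005 1/uM

-0.005 1/uM


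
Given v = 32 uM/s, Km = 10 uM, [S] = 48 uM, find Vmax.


Vmax = v * (Km + [S]) / [S]
Vmax = 32 * (10 + 48) / 48
Vmax = 38.6667 uM/s

38.6667 uM/s


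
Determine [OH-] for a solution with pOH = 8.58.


[OH-] = 10^(-pOH)
[OH-] = 10^(-8.58)
[OH-] = 2.630e-09 M

2.630e-09 M


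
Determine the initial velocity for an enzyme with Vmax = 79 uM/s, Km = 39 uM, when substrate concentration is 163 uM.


v = Vmax * [S] / (Km + [S])
v = 79 * 163 / (39 + 163)
v = 63.7475 uM/s

63.7475 uM/s


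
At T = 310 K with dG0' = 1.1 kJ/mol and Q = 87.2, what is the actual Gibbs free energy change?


dG = dG0' + RT * ln(Q) / 1000
dG = 1.1 + 8.314 * 310 * ln(87.2) / 1000
dG = 12.6161 kJ/mol

12.6161 kJ/mol


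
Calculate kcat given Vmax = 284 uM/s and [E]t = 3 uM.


kcat = Vmax / [E]t
kcat = 284 / 3
kcat = 94.6667 s^-1

94.6667 s^-1


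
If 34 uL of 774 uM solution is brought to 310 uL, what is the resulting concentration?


C2 = C1 * V1 / V2
C2 = 774 * 34 / 310
C2 = 84.8903 uM

84.8903 uM


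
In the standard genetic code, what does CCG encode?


Standard genetic code lookup.
Codon CCG -> Pro

Pro


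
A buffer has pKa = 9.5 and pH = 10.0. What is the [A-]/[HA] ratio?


[A-]/[HA] = 10^(pH - pKa)
= 10^(10.0 - 9.5)
= 3.1623

3.1623


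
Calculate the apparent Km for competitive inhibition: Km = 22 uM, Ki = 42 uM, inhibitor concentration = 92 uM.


Km_app = Km * (1 + [I]/Ki)
Km_app = 22 * (1 + 92/42)
Km_app = 70.1905 uM

70.1905 uM


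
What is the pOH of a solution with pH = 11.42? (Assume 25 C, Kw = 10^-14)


pOH = 14 - pH
pOH = 14 - 11.42
pOH = 2.58

2.58


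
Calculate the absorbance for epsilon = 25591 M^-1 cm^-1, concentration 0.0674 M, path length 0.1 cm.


A = epsilon * c * l
A = 25591 * 0.0674 * 0.1
A = 172.4833

172.4833


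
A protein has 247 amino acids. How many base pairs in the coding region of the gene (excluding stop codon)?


Each amino acid = 1 codon = 3 bp
bp = 247 * 3 = 741 bp

741 bp


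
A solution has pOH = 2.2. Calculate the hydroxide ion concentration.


[OH-] = 10^(-pOH)
[OH-] = 10^(-2.2)
[OH-] = 0.0063 M

0.0063 M


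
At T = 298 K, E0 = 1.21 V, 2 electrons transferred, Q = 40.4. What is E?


E = E0 - (RT/nF) * ln(Q)
E = 1.21 - (8.314 * 298 / (2 * 96485)) * ln(40.4)
E = 1.1625 V

1.1625 V


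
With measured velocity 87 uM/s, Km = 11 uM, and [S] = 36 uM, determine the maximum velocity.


Vmax = v * (Km + [S]) / [S]
Vmax = 87 * (11 + 36) / 36
Vmax = 113.5833 uM/s

113.5833 uM/s


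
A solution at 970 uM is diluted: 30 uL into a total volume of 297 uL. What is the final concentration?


C2 = C1 * V1 / V2
C2 = 970 * 30 / 297
C2 = 97.9798 uM

97.9798 uM


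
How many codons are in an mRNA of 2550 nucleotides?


codons = nucleotides / 3
codons = 2550 / 3 = 850

850


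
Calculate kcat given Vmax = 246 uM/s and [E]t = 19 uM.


kcat = Vmax / [E]t
kcat = 246 / 19
kcat = 12.9474 s^-1

12.9474 s^-1


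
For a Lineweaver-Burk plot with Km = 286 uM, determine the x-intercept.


x-intercept = -1/Km
= -1/286
= -0.0035 1/uM

-0.0035 1/uM


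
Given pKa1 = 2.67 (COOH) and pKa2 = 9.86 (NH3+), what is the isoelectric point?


pI = (pKa1 + pKa2) / 2
pI = (2.67 + 9.86) / 2
pI = 6.265

6.265


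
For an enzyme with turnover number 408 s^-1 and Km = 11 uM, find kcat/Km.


Catalytic efficiency = kcat / Km
= 408 / 11
= 37.0909 uM^-1*s^-1

37.0909 uM^-1*s^-1


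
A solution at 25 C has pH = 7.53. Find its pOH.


pOH = 14 - pH
pOH = 14 - 7.53
pOH = 6.47

6.47


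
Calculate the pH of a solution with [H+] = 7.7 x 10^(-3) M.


pH = -log10([H+])
pH = -log10(7.7 x 10^(-3))
pH = 2.1135

2.1135


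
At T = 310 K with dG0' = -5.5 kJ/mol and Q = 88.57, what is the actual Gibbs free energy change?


dG = dG0' + RT * ln(Q) / 1000
dG = -5.5 + 8.314 * 310 * ln(88.57) / 1000
dG = 6.0563 kJ/mol

6.0563 kJ/mol


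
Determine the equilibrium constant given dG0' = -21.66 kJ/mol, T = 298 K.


Keq = exp(-dG0 * 1000 / (R * T))
Keq = exp(-(-21.66) * 1000 / (8.314 * 298))
Keq = 6263.0971

6263.0971


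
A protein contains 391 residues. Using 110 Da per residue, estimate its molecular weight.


MW = n_residues * 110 Da
MW = 391 * 110
MW = 43010 Da

43010 Da


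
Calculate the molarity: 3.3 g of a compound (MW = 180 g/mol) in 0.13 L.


C = (mass / MW) / volume
C = (3.3 / 180) / 0.13
C = 0.141 M

0.141 M


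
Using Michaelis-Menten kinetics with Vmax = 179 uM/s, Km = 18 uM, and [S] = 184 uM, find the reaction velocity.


v = Vmax * [S] / (Km + [S])
v = 179 * 184 / (18 + 184)
v = 163.0495 uM/s

163.0495 uM/s


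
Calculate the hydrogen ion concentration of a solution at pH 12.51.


[H+] = 10^(-pH)
[H+] = 10^(-12.51)
[H+] = 3.090e-13 M

3.090e-13 M


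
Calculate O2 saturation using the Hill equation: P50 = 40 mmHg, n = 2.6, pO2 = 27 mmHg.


Y = pO2^n / (P50^n + pO2^n)
Y = 27^2.6 / (40^2.6 + 27^2.6)
Y = 26.47%

26.47%


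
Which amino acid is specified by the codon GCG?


Standard genetic code lookup.
Codon GCG -> Ala

Ala


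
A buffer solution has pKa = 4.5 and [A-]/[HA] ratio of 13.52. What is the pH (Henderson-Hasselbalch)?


pH = pKa + log10([A-]/[HA])
pH = 4.5 + log10(13.52)
pH = 5.631

5.631


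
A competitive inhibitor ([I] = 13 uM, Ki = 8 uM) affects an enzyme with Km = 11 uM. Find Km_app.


Km_app = Km * (1 + [I]/Ki)
Km_app = 11 * (1 + 13/8)
Km_app = 28.875 uM

28.875 uM


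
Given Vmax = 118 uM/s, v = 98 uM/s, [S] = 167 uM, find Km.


Km = [S] * (Vmax - v) / v
Km = 167 * (118 - 98) / 98
Km = 34.0816 uM

34.0816 uM


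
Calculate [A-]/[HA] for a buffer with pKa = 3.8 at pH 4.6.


[A-]/[HA] = 10^(pH - pKa)
= 10^(4.6 - 3.8)
= 6.3096

6.3096


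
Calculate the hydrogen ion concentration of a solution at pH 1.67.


[H+] = 10^(-pH)
[H+] = 10^(-1.67)
[H+] = 0.0214 M

0.0214 M


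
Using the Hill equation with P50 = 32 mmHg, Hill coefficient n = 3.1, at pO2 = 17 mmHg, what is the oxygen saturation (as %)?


Y = pO2^n / (P50^n + pO2^n)
Y = 17^3.1 / (32^3.1 + 17^3.1)
Y = 12.34%

12.34%


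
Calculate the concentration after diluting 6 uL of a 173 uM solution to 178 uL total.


C2 = C1 * V1 / V2
C2 = 173 * 6 / 178
C2 = 5.8315 uM

5.8315 uM


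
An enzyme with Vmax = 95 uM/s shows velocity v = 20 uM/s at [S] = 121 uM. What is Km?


Km = [S] * (Vmax - v) / v
Km = 121 * (95 - 20) / 20
Km = 453.75 uM

453.75 uM


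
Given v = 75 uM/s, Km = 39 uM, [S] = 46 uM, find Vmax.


Vmax = v * (Km + [S]) / [S]
Vmax = 75 * (39 + 46) / 46
Vmax = 138.587 uM/s

138.587 uM/s


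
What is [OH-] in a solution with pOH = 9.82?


[OH-] = 10^(-pOH)
[OH-] = 10^(-9.82)
[OH-] = 1.514e-10 M

1.514e-10 M


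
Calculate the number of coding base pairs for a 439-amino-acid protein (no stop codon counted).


Each amino acid = 1 codon = 3 bp
bp = 439 * 3 = 1317 bp

1317 bp


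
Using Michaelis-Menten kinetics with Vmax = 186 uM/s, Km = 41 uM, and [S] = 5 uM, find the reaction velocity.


v = Vmax * [S] / (Km + [S])
v = 186 * 5 / (41 + 5)
v = 20.2174 uM/s

20.2174 uM/s


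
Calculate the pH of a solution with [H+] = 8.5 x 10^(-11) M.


pH = -log10([H+])
pH = -log10(8.5 x 10^(-11))
pH = 10.0706

10.0706


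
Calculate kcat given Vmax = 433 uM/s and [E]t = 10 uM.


kcat = Vmax / [E]t
kcat = 433 / 10
kcat = 43.3 s^-1

43.3 s^-1


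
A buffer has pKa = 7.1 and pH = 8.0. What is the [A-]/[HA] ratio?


[A-]/[HA] = 10^(pH - pKa)
= 10^(8.0 - 7.1)
= 7.9433

7.9433


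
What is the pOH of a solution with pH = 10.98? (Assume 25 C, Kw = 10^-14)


pOH = 14 - pH
pOH = 14 - 10.98
pOH = 3.02

3.02


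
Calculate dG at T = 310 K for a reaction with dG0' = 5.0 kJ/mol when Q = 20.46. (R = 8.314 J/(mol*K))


dG = dG0' + RT * ln(Q) / 1000
dG = 5.0 + 8.314 * 310 * ln(20.46) / 1000
dG = 12.7796 kJ/mol

12.7796 kJ/mol


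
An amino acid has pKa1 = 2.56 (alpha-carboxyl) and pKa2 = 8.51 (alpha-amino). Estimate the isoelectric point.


pI = (pKa1 + pKa2) / 2
pI = (2.56 + 8.51) / 2
pI = 5.535

5.535


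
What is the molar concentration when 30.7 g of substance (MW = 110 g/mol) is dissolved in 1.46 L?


C = (mass / MW) / volume
C = (30.7 / 110) / 1.46
C = 0.1912 M

0.1912 M


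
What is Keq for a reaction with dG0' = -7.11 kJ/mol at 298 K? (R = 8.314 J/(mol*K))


Keq = exp(-dG0 * 1000 / (R * T))
Keq = exp(-(-7.11) * 1000 / (8.314 * 298))
Keq = 17.6325

17.6325


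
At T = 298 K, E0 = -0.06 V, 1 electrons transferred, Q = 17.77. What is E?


E = E0 - (RT/nF) * ln(Q)
E = -0.06 - (8.314 * 298 / (1 * 96485)) * ln(17.77)
E = -0.1339 V

-0.1339 V


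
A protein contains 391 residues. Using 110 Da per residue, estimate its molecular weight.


MW = n_residues * 110 Da
MW = 391 * 110
MW = 43010 Da

43010 Da


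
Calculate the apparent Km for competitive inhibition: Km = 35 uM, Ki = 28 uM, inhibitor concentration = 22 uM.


Km_app = Km * (1 + [I]/Ki)
Km_app = 35 * (1 + 22/28)
Km_app = 62.5 uM

62.5 uM


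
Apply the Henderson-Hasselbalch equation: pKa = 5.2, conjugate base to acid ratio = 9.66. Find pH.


pH = pKa + log10([A-]/[HA])
pH = 5.2 + log10(9.66)
pH = 6.185

6.185


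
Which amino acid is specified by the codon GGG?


Standard genetic code lookup.
Codon GGG -> Gly

Gly


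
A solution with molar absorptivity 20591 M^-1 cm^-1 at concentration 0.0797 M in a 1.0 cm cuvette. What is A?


A = epsilon * c * l
A = 20591 * 0.0797 * 1.0
A = 1641.1027

1641.1027


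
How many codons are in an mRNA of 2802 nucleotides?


codons = nucleotides / 3
codons = 2802 / 3 = 934

934


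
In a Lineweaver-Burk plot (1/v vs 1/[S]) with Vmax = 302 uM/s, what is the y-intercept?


y-intercept = 1/Vmax
= 1/302
= 0.0033 s/uM

0.0033 s/uM


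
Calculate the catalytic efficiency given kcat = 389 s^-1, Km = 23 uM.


Catalytic efficiency = kcat / Km
= 389 / 23
= 16.913 uM^-1*s^-1

16.913 uM^-1*s^-1


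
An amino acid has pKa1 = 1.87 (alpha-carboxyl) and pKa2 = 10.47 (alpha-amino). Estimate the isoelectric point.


pI = (pKa1 + pKa2) / 2
pI = (1.87 + 10.47) / 2
pI = 6.17

6.17


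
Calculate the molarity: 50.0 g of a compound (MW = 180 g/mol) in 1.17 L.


C = (mass / MW) / volume
C = (50.0 / 180) / 1.17
C = 0.2374 M

0.2374 M


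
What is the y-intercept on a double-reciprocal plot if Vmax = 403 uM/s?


y-intercept = 1/Vmax
= 1/403
= 0.0025 s/uM

0.0025 s/uM


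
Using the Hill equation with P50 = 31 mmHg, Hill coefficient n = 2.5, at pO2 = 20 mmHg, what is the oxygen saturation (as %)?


Y = pO2^n / (P50^n + pO2^n)
Y = 20^2.5 / (31^2.5 + 20^2.5)
Y = 25.06%

25.06%


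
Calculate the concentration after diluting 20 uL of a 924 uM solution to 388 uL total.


C2 = C1 * V1 / V2
C2 = 924 * 20 / 388
C2 = 47.6289 uM

47.6289 uM


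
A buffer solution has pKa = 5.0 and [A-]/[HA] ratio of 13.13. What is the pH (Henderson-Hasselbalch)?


pH = pKa + log10([A-]/[HA])
pH = 5.0 + log10(13.13)
pH = 6.1183

6.1183


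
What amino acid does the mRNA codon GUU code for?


Standard genetic code lookup.
Codon GUU -> Val

Val


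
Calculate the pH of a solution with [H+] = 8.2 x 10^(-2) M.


pH = -log10([H+])
pH = -log10(8.2 x 10^(-2))
pH = 1.0862

1.0862


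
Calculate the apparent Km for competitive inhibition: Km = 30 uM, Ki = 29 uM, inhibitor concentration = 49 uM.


Km_app = Km * (1 + [I]/Ki)
Km_app = 30 * (1 + 49/29)
Km_app = 80.6897 uM

80.6897 uM


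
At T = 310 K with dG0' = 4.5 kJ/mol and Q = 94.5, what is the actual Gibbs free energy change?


dG = dG0' + RT * ln(Q) / 1000
dG = 4.5 + 8.314 * 310 * ln(94.5) / 1000
dG = 16.2233 kJ/mol

16.2233 kJ/mol


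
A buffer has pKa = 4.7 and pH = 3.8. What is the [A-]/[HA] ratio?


[A-]/[HA] = 10^(pH - pKa)
= 10^(3.8 - 4.7)
= 0.1259

0.1259


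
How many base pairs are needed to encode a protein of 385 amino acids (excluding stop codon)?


Each amino acid = 1 codon = 3 bp
bp = 385 * 3 = 1155 bp

1155 bp


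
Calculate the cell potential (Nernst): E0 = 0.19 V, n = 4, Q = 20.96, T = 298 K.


E = E0 - (RT/nF) * ln(Q)
E = 0.19 - (8.314 * 298 / (4 * 96485)) * ln(20.96)
E = 0.1705 V

0.1705 V


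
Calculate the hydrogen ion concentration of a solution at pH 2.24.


[H+] = 10^(-pH)
[H+] = 10^(-2.24)
[H+] = 0.0058 M

0.0058 M


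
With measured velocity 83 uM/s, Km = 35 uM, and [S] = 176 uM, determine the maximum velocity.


Vmax = v * (Km + [S]) / [S]
Vmax = 83 * (35 + 176) / 176
Vmax = 99.5057 uM/s

99.5057 uM/s


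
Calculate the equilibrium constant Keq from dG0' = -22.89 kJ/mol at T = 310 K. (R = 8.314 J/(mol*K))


Keq = exp(-dG0 * 1000 / (R * T))
Keq = exp(-(-22.89) * 1000 / (8.314 * 310))
Keq = 7195.7774

7195.7774


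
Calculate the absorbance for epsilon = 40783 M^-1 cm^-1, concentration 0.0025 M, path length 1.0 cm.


A = epsilon * c * l
A = 40783 * 0.0025 * 1.0
A = 101.9575

101.9575


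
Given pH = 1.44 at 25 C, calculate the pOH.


pOH = 14 - pH
pOH = 14 - 1.44
pOH = 12.56

12.56


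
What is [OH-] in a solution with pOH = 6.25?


[OH-] = 10^(-pOH)
[OH-] = 10^(-6.25)
[OH-] = 5.623e-07 M

5.623e-07 M


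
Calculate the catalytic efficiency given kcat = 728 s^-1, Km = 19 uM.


Catalytic efficiency = kcat / Km
= 728 / 19
= 38.3158 uM^-1*s^-1

38.3158 uM^-1*s^-1


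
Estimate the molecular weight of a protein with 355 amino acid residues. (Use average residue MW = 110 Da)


MW = n_residues * 110 Da
MW = 355 * 110
MW = 39050 Da

39050 Da


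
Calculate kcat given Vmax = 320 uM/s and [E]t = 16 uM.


kcat = Vmax / [E]t
kcat = 320 / 16
kcat = 20.0 s^-1

20.0 s^-1


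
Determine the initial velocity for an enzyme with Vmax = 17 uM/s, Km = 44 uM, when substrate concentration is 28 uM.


v = Vmax * [S] / (Km + [S])
v = 17 * 28 / (44 + 28)
v = 6.6111 uM/s

6.6111 uM/s


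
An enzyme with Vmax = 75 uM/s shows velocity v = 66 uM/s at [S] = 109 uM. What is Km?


Km = [S] * (Vmax - v) / v
Km = 109 * (75 - 66) / 66
Km = 14.8636 uM

14.8636 uM


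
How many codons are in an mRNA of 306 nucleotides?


codons = nucleotides / 3
codons = 306 / 3 = 102

102


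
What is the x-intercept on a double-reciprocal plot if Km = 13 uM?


x-intercept = -1/Km
= -1/13
= -0.0769 1/uM

-0.0769 1/uM


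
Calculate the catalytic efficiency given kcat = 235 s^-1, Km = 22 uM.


Catalytic efficiency = kcat / Km
= 235 / 22
= 10.6818 uM^-1*s^-1

10.6818 uM^-1*s^-1


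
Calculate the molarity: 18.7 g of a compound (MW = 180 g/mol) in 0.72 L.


C = (mass / MW) / volume
C = (18.7 / 180) / 0.72
C = 0.1443 M

0.1443 M


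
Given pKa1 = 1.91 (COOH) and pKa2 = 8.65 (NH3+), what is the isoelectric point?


pI = (pKa1 + pKa2) / 2
pI = (1.91 + 8.65) / 2
pI = 5.28

5.28


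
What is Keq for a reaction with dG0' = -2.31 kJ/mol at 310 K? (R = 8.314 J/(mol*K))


Keq = exp(-dG0 * 1000 / (R * T))
Keq = exp(-(-2.31) * 1000 / (8.314 * 310))
Keq = 2.4505

2.4505


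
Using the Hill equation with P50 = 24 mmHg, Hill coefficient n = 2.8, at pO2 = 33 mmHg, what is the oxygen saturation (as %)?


Y = pO2^n / (P50^n + pO2^n)
Y = 33^2.8 / (24^2.8 + 33^2.8)
Y = 70.92%

70.92%


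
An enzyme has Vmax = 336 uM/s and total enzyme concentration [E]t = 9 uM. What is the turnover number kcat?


kcat = Vmax / [E]t
kcat = 336 / 9
kcat = 37.3333 s^-1

37.3333 s^-1


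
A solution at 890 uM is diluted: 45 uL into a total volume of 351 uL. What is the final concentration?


C2 = C1 * V1 / V2
C2 = 890 * 45 / 351
C2 = 114.1026 uM

114.1026 uM


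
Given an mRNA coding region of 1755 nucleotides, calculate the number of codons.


codons = nucleotides / 3
codons = 1755 / 3 = 585

585


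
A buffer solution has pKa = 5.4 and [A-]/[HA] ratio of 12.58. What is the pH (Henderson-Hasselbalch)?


pH = pKa + log10([A-]/[HA])
pH = 5.4 + log10(12.58)
pH = 6.4997

6.4997


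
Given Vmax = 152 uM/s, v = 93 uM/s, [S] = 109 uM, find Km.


Km = [S] * (Vmax - v) / v
Km = 109 * (152 - 93) / 93
Km = 69.1505 uM

69.1505 uM


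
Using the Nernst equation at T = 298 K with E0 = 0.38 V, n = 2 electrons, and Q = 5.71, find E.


E = E0 - (RT/nF) * ln(Q)
E = 0.38 - (8.314 * 298 / (2 * 96485)) * ln(5.71)
E = 0.3576 V

0.3576 V


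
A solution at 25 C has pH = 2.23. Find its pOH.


pOH = 14 - pH
pOH = 14 - 2.23
pOH = 11.77

11.77


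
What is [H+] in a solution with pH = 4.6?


[H+] = 10^(-pH)
[H+] = 10^(-4.6)
[H+] = 2.512e-05 M

2.512e-05 M


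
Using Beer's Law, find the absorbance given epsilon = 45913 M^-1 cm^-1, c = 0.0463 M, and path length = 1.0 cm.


A = epsilon * c * l
A = 45913 * 0.0463 * 1.0
A = 2125.7719

2125.7719


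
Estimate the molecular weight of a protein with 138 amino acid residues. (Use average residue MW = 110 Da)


MW = n_residues * 110 Da
MW = 138 * 110
MW = 15180 Da

15180 Da


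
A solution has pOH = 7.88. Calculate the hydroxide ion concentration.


[OH-] = 10^(-pOH)
[OH-] = 10^(-7.88)
[OH-] = 1.318e-08 M

1.318e-08 M


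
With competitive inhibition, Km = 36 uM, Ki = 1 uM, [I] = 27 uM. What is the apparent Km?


Km_app = Km * (1 + [I]/Ki)
Km_app = 36 * (1 + 27/1)
Km_app = 1008.0 uM

1008.0 uM


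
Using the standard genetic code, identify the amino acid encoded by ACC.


Standard genetic code lookup.
Codon ACC -> Thr

Thr


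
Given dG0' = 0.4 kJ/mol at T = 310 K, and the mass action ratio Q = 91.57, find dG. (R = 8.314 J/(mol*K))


dG = dG0' + RT * ln(Q) / 1000
dG = 0.4 + 8.314 * 310 * ln(91.57) / 1000
dG = 12.0421 kJ/mol

12.0421 kJ/mol


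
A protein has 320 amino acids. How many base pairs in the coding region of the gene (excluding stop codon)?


Each amino acid = 1 codon = 3 bp
bp = 320 * 3 = 960 bp

960 bp


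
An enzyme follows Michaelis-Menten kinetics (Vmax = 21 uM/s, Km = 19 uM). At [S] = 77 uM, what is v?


v = Vmax * [S] / (Km + [S])
v = 21 * 77 / (19 + 77)
v = 16.8438 uM/s

16.8438 uM/s


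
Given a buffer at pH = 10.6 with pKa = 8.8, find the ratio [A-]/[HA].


[A-]/[HA] = 10^(pH - pKa)
= 10^(10.6 - 8.8)
= 63.0957

63.0957


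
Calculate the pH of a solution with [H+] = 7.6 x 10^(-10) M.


pH = -log10([H+])
pH = -log10(7.6 x 10^(-10))
pH = 9.1192

9.1192


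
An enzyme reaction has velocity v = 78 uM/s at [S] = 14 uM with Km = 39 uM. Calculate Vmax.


Vmax = v * (Km + [S]) / [S]
Vmax = 78 * (39 + 14) / 14
Vmax = 295.2857 uM/s

295.2857 uM/s


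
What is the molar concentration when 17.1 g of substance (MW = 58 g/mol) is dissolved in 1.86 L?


C = (mass / MW) / volume
C = (17.1 / 58) / 1.86
C = 0.1585 M

0.1585 M


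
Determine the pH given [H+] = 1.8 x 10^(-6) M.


pH = -log10([H+])
pH = -log10(1.8 x 10^(-6))
pH = 5.7447

5.7447


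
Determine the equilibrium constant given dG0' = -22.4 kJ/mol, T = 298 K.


Keq = exp(-dG0 * 1000 / (R * T))
Keq = exp(-(-22.4) * 1000 / (8.314 * 298))
Keq = 8443.1404

8443.1404


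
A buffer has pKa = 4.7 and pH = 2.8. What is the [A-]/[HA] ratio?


[A-]/[HA] = 10^(pH - pKa)
= 10^(2.8 - 4.7)
= 0.0126

0.0126


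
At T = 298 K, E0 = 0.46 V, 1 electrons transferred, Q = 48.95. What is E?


E = E0 - (RT/nF) * ln(Q)
E = 0.46 - (8.314 * 298 / (1 * 96485)) * ln(48.95)
E = 0.3601 V

0.3601 V


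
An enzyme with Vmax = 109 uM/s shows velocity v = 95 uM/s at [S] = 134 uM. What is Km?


Km = [S] * (Vmax - v) / v
Km = 134 * (109 - 95) / 95
Km = 19.7474 uM

19.7474 uM


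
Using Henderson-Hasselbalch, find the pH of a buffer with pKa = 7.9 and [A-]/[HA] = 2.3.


pH = pKa + log10([A-]/[HA])
pH = 7.9 + log10(2.3)
pH = 8.2617

8.2617


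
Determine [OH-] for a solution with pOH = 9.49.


[OH-] = 10^(-pOH)
[OH-] = 10^(-9.49)
[OH-] = 3.236e-10 M

3.236e-10 M


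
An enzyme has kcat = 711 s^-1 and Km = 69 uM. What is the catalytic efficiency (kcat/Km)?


Catalytic efficiency = kcat / Km
= 711 / 69
= 10.3043 uM^-1*s^-1

10.3043 uM^-1*s^-1


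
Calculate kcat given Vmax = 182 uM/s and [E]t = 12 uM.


kcat = Vmax / [E]t
kcat = 182 / 12
kcat = 15.1667 s^-1

15.1667 s^-1


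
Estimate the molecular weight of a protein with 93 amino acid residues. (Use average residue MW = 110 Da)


MW = n_residues * 110 Da
MW = 93 * 110
MW = 10230 Da

10230 Da


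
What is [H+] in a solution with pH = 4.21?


[H+] = 10^(-pH)
[H+] = 10^(-4.21)
[H+] = 6.166e-05 M

6.166e-05 M


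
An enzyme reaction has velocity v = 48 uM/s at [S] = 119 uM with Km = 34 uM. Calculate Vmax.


Vmax = v * (Km + [S]) / [S]
Vmax = 48 * (34 + 119) / 119
Vmax = 61.7143 uM/s

61.7143 uM/s


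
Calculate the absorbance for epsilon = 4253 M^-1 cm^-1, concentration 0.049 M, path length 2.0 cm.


A = epsilon * c * l
A = 4253 * 0.049 * 2.0
A = 416.794

416.794


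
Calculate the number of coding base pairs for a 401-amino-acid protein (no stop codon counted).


Each amino acid = 1 codon = 3 bp
bp = 401 * 3 = 1203 bp

1203 bp


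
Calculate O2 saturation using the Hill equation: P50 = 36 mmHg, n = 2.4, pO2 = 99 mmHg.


Y = pO2^n / (P50^n + pO2^n)
Y = 99^2.4 / (36^2.4 + 99^2.4)
Y = 91.89%

91.89%


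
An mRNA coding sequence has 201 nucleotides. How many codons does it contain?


codons = nucleotides / 3
codons = 201 / 3 = 67

67


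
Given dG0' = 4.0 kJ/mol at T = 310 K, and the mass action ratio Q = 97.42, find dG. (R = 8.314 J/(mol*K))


dG = dG0' + RT * ln(Q) / 1000
dG = 4.0 + 8.314 * 310 * ln(97.42) / 1000
dG = 15.8017 kJ/mol

15.8017 kJ/mol


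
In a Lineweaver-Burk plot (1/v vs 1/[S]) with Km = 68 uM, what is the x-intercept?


x-intercept = -1/Km
= -1/68
= -0.0147 1/uM

-0.0147 1/uM


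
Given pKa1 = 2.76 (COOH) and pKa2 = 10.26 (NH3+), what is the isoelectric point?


pI = (pKa1 + pKa2) / 2
pI = (2.76 + 10.26) / 2
pI = 6.51

6.51


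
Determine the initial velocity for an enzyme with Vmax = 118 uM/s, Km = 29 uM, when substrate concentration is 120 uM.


v = Vmax * [S] / (Km + [S])
v = 118 * 120 / (29 + 120)
v = 95.0336 uM/s

95.0336 uM/s


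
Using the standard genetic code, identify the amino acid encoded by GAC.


Standard genetic code lookup.
Codon GAC -> Asp

Asp


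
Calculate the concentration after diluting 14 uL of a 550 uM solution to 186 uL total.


C2 = C1 * V1 / V2
C2 = 550 * 14 / 186
C2 = 41.3978 uM

41.3978 uM


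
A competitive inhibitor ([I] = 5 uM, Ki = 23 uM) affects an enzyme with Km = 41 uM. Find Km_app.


Km_app = Km * (1 + [I]/Ki)
Km_app = 41 * (1 + 5/23)
Km_app = 49.913 uM

49.913 uM


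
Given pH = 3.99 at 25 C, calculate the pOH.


pOH = 14 - pH
pOH = 14 - 3.99
pOH = 10.01

10.01


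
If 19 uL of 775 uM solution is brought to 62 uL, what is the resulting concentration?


C2 = C1 * V1 / V2
C2 = 775 * 19 / 62
C2 = 237.5 uM

237.5 uM


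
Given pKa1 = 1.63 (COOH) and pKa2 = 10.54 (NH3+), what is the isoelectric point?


pI = (pKa1 + pKa2) / 2
pI = (1.63 + 10.54) / 2
pI = 6.085

6.085


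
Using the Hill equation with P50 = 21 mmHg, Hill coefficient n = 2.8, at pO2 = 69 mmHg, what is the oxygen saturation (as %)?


Y = pO2^n / (P50^n + pO2^n)
Y = 69^2.8 / (21^2.8 + 69^2.8)
Y = 96.55%

96.55%


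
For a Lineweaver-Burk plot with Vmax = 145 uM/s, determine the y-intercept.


y-intercept = 1/Vmax
= 1/145
= 0.0069 s/uM

0.0069 s/uM


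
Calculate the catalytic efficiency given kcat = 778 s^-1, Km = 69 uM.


Catalytic efficiency = kcat / Km
= 778 / 69
= 11.2754 uM^-1*s^-1

11.2754 uM^-1*s^-1


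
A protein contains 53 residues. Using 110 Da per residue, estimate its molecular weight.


MW = n_residues * 110 Da
MW = 53 * 110
MW = 5830 Da

5830 Da


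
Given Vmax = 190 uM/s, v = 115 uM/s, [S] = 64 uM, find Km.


Km = [S] * (Vmax - v) / v
Km = 64 * (190 - 115) / 115
Km = 41.7391 uM

41.7391 uM


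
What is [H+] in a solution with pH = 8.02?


[H+] = 10^(-pH)
[H+] = 10^(-8.02)
[H+] = 9.550e-09 M

9.550e-09 M


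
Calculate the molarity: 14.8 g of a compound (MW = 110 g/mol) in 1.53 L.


C = (mass / MW) / volume
C = (14.8 / 110) / 1.53
C = 0.0879 M

0.0879 M


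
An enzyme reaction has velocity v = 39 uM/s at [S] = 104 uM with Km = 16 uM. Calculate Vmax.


Vmax = v * (Km + [S]) / [S]
Vmax = 39 * (16 + 104) / 104
Vmax = 45.0 uM/s

45.0 uM/s


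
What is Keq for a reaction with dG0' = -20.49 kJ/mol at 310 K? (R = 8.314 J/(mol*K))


Keq = exp(-dG0 * 1000 / (R * T))
Keq = exp(-(-20.49) * 1000 / (8.314 * 310))
Keq = 2835.7367

2835.7367


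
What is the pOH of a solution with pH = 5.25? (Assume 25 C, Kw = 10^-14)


pOH = 14 - pH
pOH = 14 - 5.25
pOH = 8.75

8.75


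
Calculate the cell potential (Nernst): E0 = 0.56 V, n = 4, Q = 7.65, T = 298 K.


E = E0 - (RT/nF) * ln(Q)
E = 0.56 - (8.314 * 298 / (4 * 96485)) * ln(7.65)
E = 0.5469 V

0.5469 V


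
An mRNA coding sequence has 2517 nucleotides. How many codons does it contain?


codons = nucleotides / 3
codons = 2517 / 3 = 839

839


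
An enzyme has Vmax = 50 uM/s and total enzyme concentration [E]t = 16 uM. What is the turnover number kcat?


kcat = Vmax / [E]t
kcat = 50 / 16
kcat = 3.125 s^-1

3.125 s^-1


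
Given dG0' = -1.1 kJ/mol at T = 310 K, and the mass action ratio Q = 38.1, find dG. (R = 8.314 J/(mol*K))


dG = dG0' + RT * ln(Q) / 1000
dG = -1.1 + 8.314 * 310 * ln(38.1) / 1000
dG = 8.2821 kJ/mol

8.2821 kJ/mol


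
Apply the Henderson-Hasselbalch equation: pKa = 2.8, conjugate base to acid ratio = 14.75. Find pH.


pH = pKa + log10([A-]/[HA])
pH = 2.8 + log10(14.75)
pH = 3.9688

3.9688


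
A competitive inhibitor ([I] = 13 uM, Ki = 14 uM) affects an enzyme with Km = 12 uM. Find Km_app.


Km_app = Km * (1 + [I]/Ki)
Km_app = 12 * (1 + 13/14)
Km_app = 23.1429 uM

23.1429 uM


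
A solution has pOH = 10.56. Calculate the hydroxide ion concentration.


[OH-] = 10^(-pOH)
[OH-] = 10^(-10.56)
[OH-] = 2.754e-11 M

2.754e-11 M


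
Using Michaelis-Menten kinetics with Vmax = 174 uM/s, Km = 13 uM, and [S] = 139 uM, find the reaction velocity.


v = Vmax * [S] / (Km + [S])
v = 174 * 139 / (13 + 139)
v = 159.1184 uM/s

159.1184 uM/s


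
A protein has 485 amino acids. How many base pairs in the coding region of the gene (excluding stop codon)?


Each amino acid = 1 codon = 3 bp
bp = 485 * 3 = 1455 bp

1455 bp


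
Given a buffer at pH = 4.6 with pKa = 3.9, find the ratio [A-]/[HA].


[A-]/[HA] = 10^(pH - pKa)
= 10^(4.6 - 3.9)
= 5.0119

5.0119


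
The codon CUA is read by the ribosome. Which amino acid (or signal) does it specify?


Standard genetic code lookup.
Codon CUA -> Leu

Leu


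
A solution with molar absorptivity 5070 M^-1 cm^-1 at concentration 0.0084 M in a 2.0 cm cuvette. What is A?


A = epsilon * c * l
A = 5070 * 0.0084 * 2.0
A = 85.176

85.176


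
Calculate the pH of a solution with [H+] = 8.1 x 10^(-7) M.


pH = -log10([H+])
pH = -log10(8.1 x 10^(-7))
pH = 6.0915

6.0915


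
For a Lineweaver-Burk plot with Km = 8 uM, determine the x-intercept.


x-intercept = -1/Km
= -1/8
= -0.125 1/uM

-0.125 1/uM


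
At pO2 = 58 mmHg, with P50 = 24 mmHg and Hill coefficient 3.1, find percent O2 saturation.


Y = pO2^n / (P50^n + pO2^n)
Y = 58^3.1 / (24^3.1 + 58^3.1)
Y = 93.91%

93.91%


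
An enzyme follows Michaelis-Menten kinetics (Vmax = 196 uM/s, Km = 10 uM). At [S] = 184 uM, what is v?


v = Vmax * [S] / (Km + [S])
v = 196 * 184 / (10 + 184)
v = 185.8969 uM/s

185.8969 uM/s


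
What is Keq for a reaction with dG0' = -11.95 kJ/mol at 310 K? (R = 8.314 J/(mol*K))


Keq = exp(-dG0 * 1000 / (R * T))
Keq = exp(-(-11.95) * 1000 / (8.314 * 310))
Keq = 103.1891

103.1891


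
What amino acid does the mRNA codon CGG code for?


Standard genetic code lookup.
Codon CGG -> Arg

Arg


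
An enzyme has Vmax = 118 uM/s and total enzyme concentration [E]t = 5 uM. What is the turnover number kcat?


kcat = Vmax / [E]t
kcat = 118 / 5
kcat = 23.6 s^-1

23.6 s^-1


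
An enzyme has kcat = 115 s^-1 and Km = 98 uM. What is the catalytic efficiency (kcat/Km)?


Catalytic efficiency = kcat / Km
= 115 / 98
= 1.1735 uM^-1*s^-1

1.1735 uM^-1*s^-1


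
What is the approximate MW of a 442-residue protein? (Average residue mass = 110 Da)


MW = n_residues * 110 Da
MW = 442 * 110
MW = 48620 Da

48620 Da


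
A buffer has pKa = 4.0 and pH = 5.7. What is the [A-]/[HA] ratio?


[A-]/[HA] = 10^(pH - pKa)
= 10^(5.7 - 4.0)
= 50.1187

50.1187


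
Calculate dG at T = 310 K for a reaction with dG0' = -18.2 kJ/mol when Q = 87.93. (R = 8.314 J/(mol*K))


dG = dG0' + RT * ln(Q) / 1000
dG = -18.2 + 8.314 * 310 * ln(87.93) / 1000
dG = -6.6624 kJ/mol

-6.6624 kJ/mol


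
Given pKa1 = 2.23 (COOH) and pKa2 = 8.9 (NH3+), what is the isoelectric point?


pI = (pKa1 + pKa2) / 2
pI = (2.23 + 8.9) / 2
pI = 5.565

5.565


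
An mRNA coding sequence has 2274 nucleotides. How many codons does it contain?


codons = nucleotides / 3
codons = 2274 / 3 = 758

758


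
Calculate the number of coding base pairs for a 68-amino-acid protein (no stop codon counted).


Each amino acid = 1 codon = 3 bp
bp = 68 * 3 = 204 bp

204 bp


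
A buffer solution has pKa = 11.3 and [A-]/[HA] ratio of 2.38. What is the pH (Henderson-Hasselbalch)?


pH = pKa + log10([A-]/[HA])
pH = 11.3 + log10(2.38)
pH = 11.6766

11.6766


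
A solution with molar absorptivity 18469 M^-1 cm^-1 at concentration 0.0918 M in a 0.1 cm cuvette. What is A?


A = epsilon * c * l
A = 18469 * 0.0918 * 0.1
A = 169.5454

169.5454


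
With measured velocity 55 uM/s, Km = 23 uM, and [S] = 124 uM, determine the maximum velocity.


Vmax = v * (Km + [S]) / [S]
Vmax = 55 * (23 + 124) / 124
Vmax = 65.2016 uM/s

65.2016 uM/s


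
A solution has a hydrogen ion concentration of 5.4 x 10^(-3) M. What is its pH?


pH = -log10([H+])
pH = -log10(5.4 x 10^(-3))
pH = 2.2676

2.2676


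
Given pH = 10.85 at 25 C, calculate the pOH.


pOH = 14 - pH
pOH = 14 - 10.85
pOH = 3.15

3.15


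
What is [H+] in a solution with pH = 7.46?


[H+] = 10^(-pH)
[H+] = 10^(-7.46)
[H+] = 3.467e-08 M

3.467e-08 M


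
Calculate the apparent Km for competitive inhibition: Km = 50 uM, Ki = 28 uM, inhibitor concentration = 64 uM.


Km_app = Km * (1 + [I]/Ki)
Km_app = 50 * (1 + 64/28)
Km_app = 164.2857 uM

164.2857 uM


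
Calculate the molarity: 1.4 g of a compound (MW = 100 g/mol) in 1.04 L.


C = (mass / MW) / volume
C = (1.4 / 100) / 1.04
C = 0.0135 M

0.0135 M


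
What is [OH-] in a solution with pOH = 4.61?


[OH-] = 10^(-pOH)
[OH-] = 10^(-4.61)
[OH-] = 2.455e-05 M

2.455e-05 M


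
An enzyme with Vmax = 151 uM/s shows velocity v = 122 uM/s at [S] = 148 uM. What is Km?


Km = [S] * (Vmax - v) / v
Km = 148 * (151 - 122) / 122
Km = 35.1803 uM

35.1803 uM


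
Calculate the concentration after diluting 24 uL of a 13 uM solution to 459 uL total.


C2 = C1 * V1 / V2
C2 = 13 * 24 / 459
C2 = 0.6797 uM

0.6797 uM


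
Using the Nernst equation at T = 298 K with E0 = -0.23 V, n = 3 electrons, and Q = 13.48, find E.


E = E0 - (RT/nF) * ln(Q)
E = -0.23 - (8.314 * 298 / (3 * 96485)) * ln(13.48)
E = -0.2523 V

-0.2523 V


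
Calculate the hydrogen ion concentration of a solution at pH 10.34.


[H+] = 10^(-pH)
[H+] = 10^(-10.34)
[H+] = 4.571e-11 M

4.571e-11 M


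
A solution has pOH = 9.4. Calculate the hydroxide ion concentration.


[OH-] = 10^(-pOH)
[OH-] = 10^(-9.4)
[OH-] = 3.981e-10 M

3.981e-10 M


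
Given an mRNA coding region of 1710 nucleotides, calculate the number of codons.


codons = nucleotides / 3
codons = 1710 / 3 = 570

570


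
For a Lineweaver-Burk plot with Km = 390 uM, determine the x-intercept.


x-intercept = -1/Km
= -1/390
= -0.0026 1/uM

-0.0026 1/uM


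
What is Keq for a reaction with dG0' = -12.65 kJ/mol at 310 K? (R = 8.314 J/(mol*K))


Keq = exp(-dG0 * 1000 / (R * T))
Keq = exp(-(-12.65) * 1000 / (8.314 * 310))
Keq = 135.3902

135.3902


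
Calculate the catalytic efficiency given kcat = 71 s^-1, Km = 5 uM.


Catalytic efficiency = kcat / Km
= 71 / 5
= 14.2 uM^-1*s^-1

14.2 uM^-1*s^-1
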